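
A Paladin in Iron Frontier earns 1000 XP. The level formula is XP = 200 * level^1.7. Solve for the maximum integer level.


XP = 200 * level^1.7, so level = (XP / 200)^(1/1.7)
= (1000 / 200)^(1/1.7)
= 5.0^0.5882
= 2.5773
Floor: level = 2

level 2


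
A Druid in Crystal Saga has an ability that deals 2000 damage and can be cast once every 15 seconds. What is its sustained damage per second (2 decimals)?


DPS = damage / cooldown
= 2000 / 15
= 133.33

133.33 DPS


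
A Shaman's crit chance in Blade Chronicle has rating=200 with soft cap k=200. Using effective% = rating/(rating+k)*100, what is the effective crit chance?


effective% = rating / (rating + k) * 100
= 200 / (200 + 200) * 100
= 200 / 400 * 100
= 0.5 * 100
= 50.00%

50.00%


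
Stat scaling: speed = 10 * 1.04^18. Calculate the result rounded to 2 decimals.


value = base * growth^level
= 10 * 1.04^18
= 10 * 2.025817
= 20.26

20.26 speed


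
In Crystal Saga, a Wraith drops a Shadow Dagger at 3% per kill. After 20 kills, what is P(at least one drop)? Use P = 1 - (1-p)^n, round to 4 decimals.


P(at least one) = 1 - P(none) = 1 - (1-p)^n
p = 3/100 = 0.03
1 - p = 0.97
(1 - p)^20 = 0.97^20 = 0.543794
P(at least one) = 1 - 0.543794 = 0.4562

0.4562


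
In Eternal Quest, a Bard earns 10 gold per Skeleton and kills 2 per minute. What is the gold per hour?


Gold per minute = 10 * 2 = 20
Gold per hour = 20 * 60 = 1200

1200 gold/hour


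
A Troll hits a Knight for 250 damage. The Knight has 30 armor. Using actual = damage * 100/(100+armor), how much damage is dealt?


actual = 250 * 100 / (100 + 30)
= 250 * 100 / 130
= 25000 / 130
= 192.31

192.31 damage


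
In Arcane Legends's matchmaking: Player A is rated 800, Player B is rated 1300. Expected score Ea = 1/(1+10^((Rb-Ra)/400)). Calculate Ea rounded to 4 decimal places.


Elo expected score: Ea = 1/(1 + 10^((Rb-Ra)/400))
Rb - Ra = 1300 - 800 = 500
(Rb-Ra)/400 = 500/400 = 1.25
10^1.25 = 17.782794
Ea = 1/(1 + 17.782794) = 1/18.782794 = 0.0532

0.0532


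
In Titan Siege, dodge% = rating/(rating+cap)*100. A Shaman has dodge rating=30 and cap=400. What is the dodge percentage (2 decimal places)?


dodge% = 30 / (30 + 400) * 100
= 30 / 430 * 100
= 0.069767 * 100
= 6.98%

6.98%


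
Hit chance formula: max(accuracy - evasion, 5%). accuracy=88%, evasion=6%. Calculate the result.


accuracy - evasion = 88 - 6 = 82
Apply floor: max(82, 5) = 82
Hit chance = 82%

82%


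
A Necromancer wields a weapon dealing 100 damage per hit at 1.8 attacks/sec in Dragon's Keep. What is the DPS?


DPS = damage * attack_speed
= 100 * 1.8
= 180.0

180.0 DPS


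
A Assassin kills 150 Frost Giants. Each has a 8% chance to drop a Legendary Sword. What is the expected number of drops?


Expected drops = kills * (drop_rate / 100)
= 150 * (8 / 100)
= 150 * 0.08
= 12.0

12.0 drops


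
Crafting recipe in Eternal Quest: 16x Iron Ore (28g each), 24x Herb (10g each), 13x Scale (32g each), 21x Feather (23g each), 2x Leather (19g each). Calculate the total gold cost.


Cost breakdown:
  Iron Ore: 16 * 28 = 448
  Herb: 24 * 10 = 240
  Scale: 13 * 32 = 416
  Feather: 21 * 23 = 483
  Leather: 2 * 19 = 38
Total = 448 + 240 + 416 + 483 + 38 = 1625

1625 gold


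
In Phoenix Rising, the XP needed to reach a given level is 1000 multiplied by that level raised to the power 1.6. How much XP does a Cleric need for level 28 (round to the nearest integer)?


XP = 1000 * level^1.6
Substitute level = 28:
XP = 1000 * 28^1.6
= 1000 * 206.75349
= 206753

206753 XP


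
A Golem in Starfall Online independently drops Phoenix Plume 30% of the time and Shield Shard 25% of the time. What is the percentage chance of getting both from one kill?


For independent events, P(both) = P(A) * P(B)
= 30% * 25%
= 750 / 100 %
= 7.5%

7.5%


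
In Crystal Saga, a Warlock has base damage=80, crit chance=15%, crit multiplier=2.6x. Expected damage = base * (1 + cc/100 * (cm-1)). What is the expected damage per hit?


E[dmg] = base * (1 + crit_chance * (crit_mult - 1))
cc as decimal = 15/100 = 0.15
cm - 1 = 2.6 - 1 = 1.6
Bonus factor = 0.15 * 1.6 = 0.24
Total multiplier = 1 + 0.24 = 1.24
Expected damage = 80 * 1.24 = 99.20

99.20 damage


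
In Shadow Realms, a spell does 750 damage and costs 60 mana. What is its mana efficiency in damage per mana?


Efficiency = damage / mana
= 750 / 60
= 12.50

12.50 dmg/mana


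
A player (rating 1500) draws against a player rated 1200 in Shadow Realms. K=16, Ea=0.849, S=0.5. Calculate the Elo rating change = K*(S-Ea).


Elo update: delta = K * (S - Ea), where S = 0.5 (draws)
S - Ea = 0.5 - 0.849 = -0.349
Rating change = 16 * -0.349
= -5.58

-5.58 rating points


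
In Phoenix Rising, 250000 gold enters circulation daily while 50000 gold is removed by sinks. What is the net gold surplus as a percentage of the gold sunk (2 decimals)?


Net gold = 250000 - 50000 = 200000
Inflation rate = net / sunk * 100 = 200000 / 50000 * 100
= 4.0 * 100
= 400.00%

400.00%


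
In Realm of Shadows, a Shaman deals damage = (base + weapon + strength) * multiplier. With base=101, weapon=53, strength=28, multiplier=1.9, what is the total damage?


Sum base + weapon + str = 101 + 53 + 28 = 182
Multiply by 1.9:
182 * 1.9 = 345.8

345.8 damage


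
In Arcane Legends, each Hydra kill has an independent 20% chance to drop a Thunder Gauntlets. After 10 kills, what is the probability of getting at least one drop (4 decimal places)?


P(at least one) = 1 - P(none) = 1 - (1-p)^n
p = 20/100 = 0.2
1 - p = 0.8
(1 - p)^10 = 0.8^10 = 0.107374
P(at least one) = 1 - 0.107374 = 0.8926

0.8926


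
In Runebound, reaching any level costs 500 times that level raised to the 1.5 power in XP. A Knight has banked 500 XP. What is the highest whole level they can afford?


XP = 500 * level^1.5, so level = (XP / 500)^(1/1.5)
= (500 / 500)^(1/1.5)
= 1.0^0.6667
= 1.0
Floor: level = 1

level 1


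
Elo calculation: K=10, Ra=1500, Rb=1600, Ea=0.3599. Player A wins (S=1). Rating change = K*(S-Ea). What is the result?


Elo update: delta = K * (S - Ea), where S = 1 (wins)
S - Ea = 1 - 0.3599 = 0.6401
Rating change = 10 * 0.6401
= 6.40

6.40 rating points


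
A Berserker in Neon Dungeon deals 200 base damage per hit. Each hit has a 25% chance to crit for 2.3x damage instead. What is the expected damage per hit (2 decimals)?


E[dmg] = base * (1 + crit_chance * (crit_mult - 1))
cc as decimal = 25/100 = 0.25
cm - 1 = 2.3 - 1 = 1.3
Bonus factor = 0.25 * 1.3 = 0.325
Total multiplier = 1 + 0.325 = 1.325
Expected damage = 200 * 1.325 = 265.00

265.00 damage


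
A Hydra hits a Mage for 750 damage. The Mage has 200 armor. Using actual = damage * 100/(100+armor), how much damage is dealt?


actual = 750 * 100 / (100 + 200)
= 750 * 100 / 300
= 75000 / 300
= 250.00

250.00 damage


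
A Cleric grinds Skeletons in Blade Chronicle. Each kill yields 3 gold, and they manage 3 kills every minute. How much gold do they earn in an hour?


Gold per minute = 3 * 3 = 9
Gold per hour = 9 * 60 = 540

540 gold/hour


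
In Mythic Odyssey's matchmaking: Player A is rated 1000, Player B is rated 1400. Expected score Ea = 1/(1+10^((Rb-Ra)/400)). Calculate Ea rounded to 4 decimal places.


Elo expected score: Ea = 1/(1 + 10^((Rb-Ra)/400))
Rb - Ra = 1400 - 1000 = 400
(Rb-Ra)/400 = 400/400 = 1.0
10^1.0 = 10.0
Ea = 1/(1 + 10.0) = 1/11.0 = 0.0909

0.0909


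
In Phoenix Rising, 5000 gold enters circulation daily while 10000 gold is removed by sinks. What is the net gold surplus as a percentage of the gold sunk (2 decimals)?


Net gold = 5000 - 10000 = -5000
Inflation rate = net / sunk * 100 = -5000 / 10000 * 100
= -0.5 * 100
= -50.00%

-50.00%


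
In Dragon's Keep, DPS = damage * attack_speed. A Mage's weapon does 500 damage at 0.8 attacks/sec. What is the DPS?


DPS = damage * attack_speed
= 500 * 0.8
= 400.0

400.0 DPS


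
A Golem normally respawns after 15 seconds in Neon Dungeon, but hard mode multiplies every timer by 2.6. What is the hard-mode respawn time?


Respawn time = base * multiplier
= 15 * 2.6
= 39.0 seconds

39.0 seconds


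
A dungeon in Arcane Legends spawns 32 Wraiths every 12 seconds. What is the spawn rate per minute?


Spawns per minute = count * (60 / interval)
= 32 * (60 / 12)
= 32 * 5.0
= 160.0

160.0 per minute


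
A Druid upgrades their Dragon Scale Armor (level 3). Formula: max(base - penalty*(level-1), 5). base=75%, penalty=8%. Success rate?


raw_rate = 75 - 8 * (3 - 1)
= 75 - 8 * 2
= 75 - 16
= 59
Apply floor: max(59, 5) = 59%

59%


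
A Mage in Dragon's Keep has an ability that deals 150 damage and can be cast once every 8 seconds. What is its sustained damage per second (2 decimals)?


DPS = damage / cooldown
= 150 / 8
= 18.75

18.75 DPS


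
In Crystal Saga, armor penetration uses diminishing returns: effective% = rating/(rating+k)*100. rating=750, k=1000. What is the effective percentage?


effective% = rating / (rating + k) * 100
= 750 / (750 + 1000) * 100
= 750 / 1750 * 100
= 0.428571 * 100
= 42.86%

42.86%


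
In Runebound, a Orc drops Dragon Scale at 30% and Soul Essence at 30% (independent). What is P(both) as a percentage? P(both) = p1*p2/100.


For independent events, P(both) = P(A) * P(B)
= 30% * 30%
= 900 / 100 %
= 9.0%

9.0%


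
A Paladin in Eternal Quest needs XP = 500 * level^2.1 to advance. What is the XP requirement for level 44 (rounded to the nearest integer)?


XP = 500 * level^2.1
Substitute level = 44:
XP = 500 * 44^2.1
= 500 * 2826.5106
= 1413255

1413255 XP


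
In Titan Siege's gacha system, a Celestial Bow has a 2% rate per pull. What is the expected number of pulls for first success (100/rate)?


Expected pulls for a geometric distribution = 1/p = 100 / rate%
= 100 / 2
= 50.0

50.0 pulls


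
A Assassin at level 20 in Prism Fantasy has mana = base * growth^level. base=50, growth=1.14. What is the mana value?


value = base * growth^level
= 50 * 1.14^20
= 50 * 13.74349
= 687.17

687.17 mana


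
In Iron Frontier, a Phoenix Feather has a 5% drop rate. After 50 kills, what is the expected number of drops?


Expected drops = kills * (drop_rate / 100)
= 50 * (5 / 100)
= 50 * 0.05
= 2.5

2.5 drops


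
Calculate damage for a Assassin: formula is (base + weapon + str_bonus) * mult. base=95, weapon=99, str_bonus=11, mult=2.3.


Sum base + weapon + str = 95 + 99 + 11 = 205
Multiply by 2.3:
205 * 2.3 = 471.5

471.5 damage


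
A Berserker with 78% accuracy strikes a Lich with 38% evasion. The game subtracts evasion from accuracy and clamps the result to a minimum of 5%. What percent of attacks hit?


accuracy - evasion = 78 - 38 = 40
Apply floor: max(40, 5) = 40
Hit chance = 40%

40%


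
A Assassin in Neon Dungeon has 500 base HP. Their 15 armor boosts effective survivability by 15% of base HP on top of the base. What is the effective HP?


EHP = 500 * (1 + 15/100)
= 500 * (1 + 0.15)
= 500 * 1.15
= 575.0

575.0 EHP


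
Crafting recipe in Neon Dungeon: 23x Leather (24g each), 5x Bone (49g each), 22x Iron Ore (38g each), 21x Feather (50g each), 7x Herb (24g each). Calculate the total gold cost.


Cost breakdown:
  Leather: 23 * 24 = 552
  Bone: 5 * 49 = 245
  Iron Ore: 22 * 38 = 836
  Feather: 21 * 50 = 1050
  Herb: 7 * 24 = 168
Total = 552 + 245 + 836 + 1050 + 168 = 2851

2851 gold


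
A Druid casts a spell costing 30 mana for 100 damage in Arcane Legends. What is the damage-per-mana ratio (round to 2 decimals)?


Efficiency = damage / mana
= 100 / 30
= 3.33

3.33 dmg/mana


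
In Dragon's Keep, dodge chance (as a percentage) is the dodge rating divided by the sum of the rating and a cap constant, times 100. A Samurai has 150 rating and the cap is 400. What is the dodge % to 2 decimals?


dodge% = 150 / (150 + 400) * 100
= 150 / 550 * 100
= 0.272727 * 100
= 27.27%

27.27%


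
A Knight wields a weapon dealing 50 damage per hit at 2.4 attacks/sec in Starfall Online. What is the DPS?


DPS = damage * attack_speed
= 50 * 2.4
= 120.0

120.0 DPS


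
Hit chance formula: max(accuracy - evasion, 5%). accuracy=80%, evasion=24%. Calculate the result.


accuracy - evasion = 80 - 24 = 56
Apply floor: max(56, 5) = 56
Hit chance = 56%

56%


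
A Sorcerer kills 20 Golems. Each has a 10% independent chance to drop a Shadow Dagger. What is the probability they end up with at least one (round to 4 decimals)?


P(at least one) = 1 - P(none) = 1 - (1-p)^n
p = 10/100 = 0.1
1 - p = 0.9
(1 - p)^20 = 0.9^20 = 0.121577
P(at least one) = 1 - 0.121577 = 0.8784

0.8784


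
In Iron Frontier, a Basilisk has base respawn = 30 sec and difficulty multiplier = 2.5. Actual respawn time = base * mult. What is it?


Respawn time = base * multiplier
= 30 * 2.5
= 75.0 seconds

75.0 seconds


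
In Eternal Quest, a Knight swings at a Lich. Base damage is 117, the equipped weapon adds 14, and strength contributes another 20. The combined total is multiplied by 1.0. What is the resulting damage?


Sum base + weapon + str = 117 + 14 + 20 = 151
Multiply by 1.0:
151 * 1.0 = 151.0

151.0 damage


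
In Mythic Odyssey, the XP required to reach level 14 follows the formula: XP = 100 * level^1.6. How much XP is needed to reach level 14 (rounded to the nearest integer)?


XP = 100 * level^1.6
Substitute level = 14:
XP = 100 * 14^1.6
= 100 * 68.2032
= 6820

6820 XP


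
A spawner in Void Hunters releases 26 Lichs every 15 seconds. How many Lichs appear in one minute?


Spawns per minute = count * (60 / interval)
= 26 * (60 / 15)
= 26 * 4.0
= 104.0

104.0 per minute


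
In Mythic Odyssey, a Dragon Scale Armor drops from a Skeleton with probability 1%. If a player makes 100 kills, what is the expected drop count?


Expected drops = kills * (drop_rate / 100)
= 100 * (1 / 100)
= 100 * 0.01
= 1.0

1.0 drops


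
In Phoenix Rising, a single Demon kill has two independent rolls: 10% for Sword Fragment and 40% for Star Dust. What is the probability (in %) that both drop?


For independent events, P(both) = P(A) * P(B)
= 10% * 40%
= 400 / 100 %
= 4.0%

4.0%


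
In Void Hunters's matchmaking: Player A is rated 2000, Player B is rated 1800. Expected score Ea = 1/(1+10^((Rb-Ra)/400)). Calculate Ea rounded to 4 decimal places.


Elo expected score: Ea = 1/(1 + 10^((Rb-Ra)/400))
Rb - Ra = 1800 - 2000 = -200
(Rb-Ra)/400 = -200/400 = -0.5
10^-0.5 = 0.316228
Ea = 1/(1 + 0.316228) = 1/1.316228 = 0.7597

0.7597


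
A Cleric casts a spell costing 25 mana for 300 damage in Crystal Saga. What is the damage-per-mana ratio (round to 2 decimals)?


Efficiency = damage / mana
= 300 / 25
= 12.00

12.00 dmg/mana


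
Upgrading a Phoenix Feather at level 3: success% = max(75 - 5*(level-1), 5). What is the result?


raw_rate = 75 - 5 * (3 - 1)
= 75 - 5 * 2
= 75 - 10
= 65
Apply floor: max(65, 5) = 65%

65%


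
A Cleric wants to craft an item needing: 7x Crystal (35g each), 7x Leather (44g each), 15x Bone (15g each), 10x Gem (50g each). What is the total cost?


Cost breakdown:
  Crystal: 7 * 35 = 245
  Leather: 7 * 44 = 308
  Bone: 15 * 15 = 225
  Gem: 10 * 50 = 500
Total = 245 + 308 + 225 + 500 = 1278

1278 gold


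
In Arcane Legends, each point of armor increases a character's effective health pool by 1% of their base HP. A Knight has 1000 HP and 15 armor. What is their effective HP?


EHP = 1000 * (1 + 15/100)
= 1000 * (1 + 0.15)
= 1000 * 1.15
= 1150.0

1150.0 EHP


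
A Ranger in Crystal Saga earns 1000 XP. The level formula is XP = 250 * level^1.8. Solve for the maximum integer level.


XP = 250 * level^1.8, so level = (XP / 250)^(1/1.8)
= (1000 / 250)^(1/1.8)
= 4.0^0.5556
= 2.1601
Floor: level = 2

level 2


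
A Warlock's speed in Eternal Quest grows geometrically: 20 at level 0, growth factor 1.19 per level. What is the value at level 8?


value = base * growth^level
= 20 * 1.19^8
= 20 * 4.021385
= 80.43

80.43 speed


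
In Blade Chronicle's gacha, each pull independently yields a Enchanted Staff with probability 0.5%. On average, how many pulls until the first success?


Expected pulls for a geometric distribution = 1/p = 100 / rate%
= 100 / 0.5
= 200.0

200.0 pulls


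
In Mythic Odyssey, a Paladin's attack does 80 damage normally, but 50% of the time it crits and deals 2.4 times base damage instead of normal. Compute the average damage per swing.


E[dmg] = base * (1 + crit_chance * (crit_mult - 1))
cc as decimal = 50/100 = 0.5
cm - 1 = 2.4 - 1 = 1.4
Bonus factor = 0.5 * 1.4 = 0.7
Total multiplier = 1 + 0.7 = 1.7
Expected damage = 80 * 1.7 = 136.00

136.00 damage


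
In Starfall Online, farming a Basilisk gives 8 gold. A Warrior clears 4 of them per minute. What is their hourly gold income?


Gold per minute = 8 * 4 = 32
Gold per hour = 32 * 60 = 1920

1920 gold/hour


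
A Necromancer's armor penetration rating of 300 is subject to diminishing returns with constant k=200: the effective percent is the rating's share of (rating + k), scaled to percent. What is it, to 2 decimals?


effective% = rating / (rating + k) * 100
= 300 / (300 + 200) * 100
= 300 / 500 * 100
= 0.6 * 100
= 60.00%

60.00%


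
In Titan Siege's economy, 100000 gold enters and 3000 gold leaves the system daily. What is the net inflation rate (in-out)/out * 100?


Net gold = 100000 - 3000 = 97000
Inflation rate = net / sunk * 100 = 97000 / 3000 * 100
= 32.333333 * 100
= 3233.33%

3233.33%


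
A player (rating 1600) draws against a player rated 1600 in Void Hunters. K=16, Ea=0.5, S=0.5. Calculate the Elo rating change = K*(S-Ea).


Elo update: delta = K * (S - Ea), where S = 0.5 (draws)
S - Ea = 0.5 - 0.5 = 0.0
Rating change = 16 * 0.0
= 0.00

0.00 rating points


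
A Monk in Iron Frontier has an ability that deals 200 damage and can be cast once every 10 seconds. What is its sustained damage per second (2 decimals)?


DPS = damage / cooldown
= 200 / 10
= 20.00

20.00 DPS


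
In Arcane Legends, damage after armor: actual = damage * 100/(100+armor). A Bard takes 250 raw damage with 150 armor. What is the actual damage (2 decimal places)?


actual = 250 * 100 / (100 + 150)
= 250 * 100 / 250
= 25000 / 250
= 100.00

100.00 damage


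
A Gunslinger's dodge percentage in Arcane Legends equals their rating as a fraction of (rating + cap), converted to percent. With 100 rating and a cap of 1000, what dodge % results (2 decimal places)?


dodge% = 100 / (100 + 1000) * 100
= 100 / 1100 * 100
= 0.090909 * 100
= 9.09%

9.09%


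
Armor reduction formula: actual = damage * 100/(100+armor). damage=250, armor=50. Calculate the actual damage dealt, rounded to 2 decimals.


actual = 250 * 100 / (100 + 50)
= 250 * 100 / 150
= 25000 / 150
= 166.67

166.67 damage


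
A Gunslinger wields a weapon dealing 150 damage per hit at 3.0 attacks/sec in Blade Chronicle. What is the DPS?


DPS = damage * attack_speed
= 150 * 3.0
= 450.0

450.0 DPS


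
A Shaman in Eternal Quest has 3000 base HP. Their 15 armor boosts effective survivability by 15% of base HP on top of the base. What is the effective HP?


EHP = 3000 * (1 + 15/100)
= 3000 * (1 + 0.15)
= 3000 * 1.15
= 3450.0

3450.0 EHP


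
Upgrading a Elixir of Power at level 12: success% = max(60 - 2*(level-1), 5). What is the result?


raw_rate = 60 - 2 * (12 - 1)
= 60 - 2 * 11
= 60 - 22
= 38
Apply floor: max(38, 5) = 38%

38%


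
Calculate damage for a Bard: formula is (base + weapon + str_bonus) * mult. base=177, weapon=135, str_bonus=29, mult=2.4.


Sum base + weapon + str = 177 + 135 + 29 = 341
Multiply by 2.4:
341 * 2.4 = 818.4

818.4 damage


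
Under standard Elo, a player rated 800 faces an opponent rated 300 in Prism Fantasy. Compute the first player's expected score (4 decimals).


Elo expected score: Ea = 1/(1 + 10^((Rb-Ra)/400))
Rb - Ra = 300 - 800 = -500
(Rb-Ra)/400 = -500/400 = -1.25
10^-1.25 = 0.056234
Ea = 1/(1 + 0.056234) = 1/1.056234 = 0.9468

0.9468


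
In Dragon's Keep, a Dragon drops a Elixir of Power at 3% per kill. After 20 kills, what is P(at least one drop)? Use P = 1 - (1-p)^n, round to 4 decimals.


P(at least one) = 1 - P(none) = 1 - (1-p)^n
p = 3/100 = 0.03
1 - p = 0.97
(1 - p)^20 = 0.97^20 = 0.543794
P(at least one) = 1 - 0.543794 = 0.4562

0.4562


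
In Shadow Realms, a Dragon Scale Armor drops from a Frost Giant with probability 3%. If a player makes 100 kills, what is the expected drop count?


Expected drops = kills * (drop_rate / 100)
= 100 * (3 / 100)
= 100 * 0.03
= 3.0

3.0 drops


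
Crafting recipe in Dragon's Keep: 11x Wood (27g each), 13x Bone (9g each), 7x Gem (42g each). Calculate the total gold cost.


Cost breakdown:
  Wood: 11 * 27 = 297
  Bone: 13 * 9 = 117
  Gem: 7 * 42 = 294
Total = 297 + 117 + 294 = 708

708 gold


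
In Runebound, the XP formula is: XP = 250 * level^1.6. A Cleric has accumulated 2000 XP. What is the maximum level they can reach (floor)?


XP = 250 * level^1.6, so level = (XP / 250)^(1/1.6)
= (2000 / 250)^(1/1.6)
= 8.0^0.625
= 3.668
Floor: level = 3

level 3


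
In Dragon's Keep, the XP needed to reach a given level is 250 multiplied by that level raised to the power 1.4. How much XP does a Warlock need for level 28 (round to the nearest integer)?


XP = 250 * level^1.4
Substitute level = 28:
XP = 250 * 28^1.4
= 250 * 106.1747
= 26544

26544 XP


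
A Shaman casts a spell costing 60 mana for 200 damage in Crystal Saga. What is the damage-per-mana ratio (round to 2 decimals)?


Efficiency = damage / mana
= 200 / 60
= 3.33

3.33 dmg/mana


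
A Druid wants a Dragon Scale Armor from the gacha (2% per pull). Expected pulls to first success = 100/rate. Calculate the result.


Expected pulls for a geometric distribution = 1/p = 100 / rate%
= 100 / 2
= 50.0

50.0 pulls


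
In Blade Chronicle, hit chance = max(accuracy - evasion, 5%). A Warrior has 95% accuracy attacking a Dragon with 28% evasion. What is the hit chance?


accuracy - evasion = 95 - 28 = 67
Apply floor: max(67, 5) = 67
Hit chance = 67%

67%


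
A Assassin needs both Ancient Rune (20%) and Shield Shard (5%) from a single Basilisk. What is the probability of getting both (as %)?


For independent events, P(both) = P(A) * P(B)
= 20% * 5%
= 100 / 100 %
= 1.0%

1.0%


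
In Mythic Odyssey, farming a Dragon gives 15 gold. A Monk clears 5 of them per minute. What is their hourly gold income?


Gold per minute = 15 * 5 = 75
Gold per hour = 75 * 60 = 4500

4500 gold/hour


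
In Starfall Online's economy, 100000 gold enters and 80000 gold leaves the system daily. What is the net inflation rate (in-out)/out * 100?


Net gold = 100000 - 80000 = 20000
Inflation rate = net / sunk * 100 = 20000 / 80000 * 100
= 0.25 * 100
= 25.00%

25.00%


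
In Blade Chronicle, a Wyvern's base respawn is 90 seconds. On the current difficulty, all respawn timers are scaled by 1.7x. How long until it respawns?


Respawn time = base * multiplier
= 90 * 1.7
= 153.0 seconds

153.0 seconds


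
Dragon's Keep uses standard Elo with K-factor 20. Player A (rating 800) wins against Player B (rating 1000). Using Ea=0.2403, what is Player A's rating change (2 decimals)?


Elo update: delta = K * (S - Ea), where S = 1 (wins)
S - Ea = 1 - 0.2403 = 0.7597
Rating change = 20 * 0.7597
= 15.19

15.19 rating points


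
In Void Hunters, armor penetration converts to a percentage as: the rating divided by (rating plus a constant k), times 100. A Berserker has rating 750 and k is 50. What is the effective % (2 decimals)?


effective% = rating / (rating + k) * 100
= 750 / (750 + 50) * 100
= 750 / 800 * 100
= 0.9375 * 100
= 93.75%

93.75%


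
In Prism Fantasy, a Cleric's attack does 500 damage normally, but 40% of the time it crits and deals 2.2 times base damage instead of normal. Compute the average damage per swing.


E[dmg] = base * (1 + crit_chance * (crit_mult - 1))
cc as decimal = 40/100 = 0.4
cm - 1 = 2.2 - 1 = 1.2
Bonus factor = 0.4 * 1.2 = 0.48
Total multiplier = 1 + 0.48 = 1.48
Expected damage = 500 * 1.48 = 740.00

740.00 damage


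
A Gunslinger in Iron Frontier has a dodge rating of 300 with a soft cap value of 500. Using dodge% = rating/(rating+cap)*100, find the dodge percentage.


dodge% = 300 / (300 + 500) * 100
= 300 / 800 * 100
= 0.375 * 100
= 37.50%

37.50%


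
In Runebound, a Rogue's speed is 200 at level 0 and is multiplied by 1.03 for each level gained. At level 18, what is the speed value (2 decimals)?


value = base * growth^level
= 200 * 1.03^18
= 200 * 1.702433
= 340.49

340.49 speed


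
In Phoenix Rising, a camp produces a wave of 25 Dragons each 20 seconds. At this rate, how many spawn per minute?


Spawns per minute = count * (60 / interval)
= 25 * (60 / 20)
= 25 * 3.0
= 75.0

75.0 per minute


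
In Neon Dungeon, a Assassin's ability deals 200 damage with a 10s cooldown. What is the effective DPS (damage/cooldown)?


DPS = damage / cooldown
= 200 / 10
= 20.00

20.00 DPS


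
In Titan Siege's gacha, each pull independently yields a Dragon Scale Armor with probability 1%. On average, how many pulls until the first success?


Expected pulls for a geometric distribution = 1/p = 100 / rate%
= 100 / 1
= 100.0

100.0 pulls


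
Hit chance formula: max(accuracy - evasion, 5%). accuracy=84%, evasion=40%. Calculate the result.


accuracy - evasion = 84 - 40 = 44
Apply floor: max(44, 5) = 44
Hit chance = 44%

44%


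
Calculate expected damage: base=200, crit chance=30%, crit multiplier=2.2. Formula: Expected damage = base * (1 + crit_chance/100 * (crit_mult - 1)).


E[dmg] = base * (1 + crit_chance * (crit_mult - 1))
cc as decimal = 30/100 = 0.3
cm - 1 = 2.2 - 1 = 1.2
Bonus factor = 0.3 * 1.2 = 0.36
Total multiplier = 1 + 0.36 = 1.36
Expected damage = 200 * 1.36 = 272.00

272.00 damage


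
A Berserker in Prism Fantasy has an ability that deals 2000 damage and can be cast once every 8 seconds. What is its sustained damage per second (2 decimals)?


DPS = damage / cooldown
= 2000 / 8
= 250.00

250.00 DPS


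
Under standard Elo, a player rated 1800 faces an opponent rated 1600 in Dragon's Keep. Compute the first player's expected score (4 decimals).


Elo expected score: Ea = 1/(1 + 10^((Rb-Ra)/400))
Rb - Ra = 1600 - 1800 = -200
(Rb-Ra)/400 = -200/400 = -0.5
10^-0.5 = 0.316228
Ea = 1/(1 + 0.316228) = 1/1.316228 = 0.7597

0.7597


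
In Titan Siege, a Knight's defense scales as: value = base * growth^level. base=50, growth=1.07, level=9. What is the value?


value = base * growth^level
= 50 * 1.07^9
= 50 * 1.838459
= 91.92

91.92 defense


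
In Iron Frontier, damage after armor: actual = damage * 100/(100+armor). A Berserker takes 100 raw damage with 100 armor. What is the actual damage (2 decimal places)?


actual = 100 * 100 / (100 + 100)
= 100 * 100 / 200
= 10000 / 200
= 50.00

50.00 damage


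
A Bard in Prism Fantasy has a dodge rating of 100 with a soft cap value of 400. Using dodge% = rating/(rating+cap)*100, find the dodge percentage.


dodge% = 100 / (100 + 400) * 100
= 100 / 500 * 100
= 0.2 * 100
= 20.00%

20.00%


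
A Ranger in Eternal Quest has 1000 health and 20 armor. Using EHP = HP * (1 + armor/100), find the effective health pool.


EHP = 1000 * (1 + 20/100)
= 1000 * (1 + 0.2)
= 1000 * 1.2
= 1200.0

1200.0 EHP


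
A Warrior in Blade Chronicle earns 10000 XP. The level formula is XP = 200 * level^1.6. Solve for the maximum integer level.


XP = 200 * level^1.6, so level = (XP / 200)^(1/1.6)
= (10000 / 200)^(1/1.6)
= 50.0^0.625
= 11.5307
Floor: level = 11

level 11


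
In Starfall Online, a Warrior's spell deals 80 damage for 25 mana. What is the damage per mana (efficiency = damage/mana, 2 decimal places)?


Efficiency = damage / mana
= 80 / 25
= 3.20

3.20 dmg/mana


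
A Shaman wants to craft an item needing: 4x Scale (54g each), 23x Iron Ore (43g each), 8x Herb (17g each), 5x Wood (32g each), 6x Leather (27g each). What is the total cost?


Cost breakdown:
  Scale: 4 * 54 = 216
  Iron Ore: 23 * 43 = 989
  Herb: 8 * 17 = 136
  Wood: 5 * 32 = 160
  Leather: 6 * 27 = 162
Total = 216 + 989 + 136 + 160 + 162 = 1663

1663 gold


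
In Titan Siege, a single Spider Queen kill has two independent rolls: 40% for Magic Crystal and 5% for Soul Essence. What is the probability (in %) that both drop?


For independent events, P(both) = P(A) * P(B)
= 40% * 5%
= 200 / 100 %
= 2.0%

2.0%


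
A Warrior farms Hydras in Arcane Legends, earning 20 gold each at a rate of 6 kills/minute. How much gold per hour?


Gold per minute = 20 * 6 = 120
Gold per hour = 120 * 60 = 7200

7200 gold/hour


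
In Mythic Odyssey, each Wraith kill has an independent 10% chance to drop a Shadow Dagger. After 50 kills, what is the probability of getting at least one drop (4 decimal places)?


P(at least one) = 1 - P(none) = 1 - (1-p)^n
p = 10/100 = 0.1
1 - p = 0.9
(1 - p)^50 = 0.9^50 = 0.005154
P(at least one) = 1 - 0.005154 = 0.9948

0.9948


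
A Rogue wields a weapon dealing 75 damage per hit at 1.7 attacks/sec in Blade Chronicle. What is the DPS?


DPS = damage * attack_speed
= 75 * 1.7
= 127.5

127.5 DPS


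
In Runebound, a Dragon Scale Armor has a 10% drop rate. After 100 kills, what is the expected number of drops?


Expected drops = kills * (drop_rate / 100)
= 100 * (10 / 100)
= 100 * 0.1
= 10.0

10.0 drops


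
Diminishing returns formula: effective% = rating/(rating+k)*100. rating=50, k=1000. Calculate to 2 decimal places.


effective% = rating / (rating + k) * 100
= 50 / (50 + 1000) * 100
= 50 / 1050 * 100
= 0.047619 * 100
= 4.76%

4.76%


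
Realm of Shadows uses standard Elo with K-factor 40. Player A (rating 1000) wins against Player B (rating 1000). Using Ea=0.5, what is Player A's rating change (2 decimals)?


Elo update: delta = K * (S - Ea), where S = 1 (wins)
S - Ea = 1 - 0.5 = 0.5
Rating change = 40 * 0.5
= 20.00

20.00 rating points


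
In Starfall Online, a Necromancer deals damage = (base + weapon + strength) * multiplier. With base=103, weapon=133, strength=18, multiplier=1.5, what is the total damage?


Sum base + weapon + str = 103 + 133 + 18 = 254
Multiply by 1.5:
254 * 1.5 = 381.0

381.0 damage


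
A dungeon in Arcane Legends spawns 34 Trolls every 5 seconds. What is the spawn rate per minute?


Spawns per minute = count * (60 / interval)
= 34 * (60 / 5)
= 34 * 12.0
= 408.0

408.0 per minute


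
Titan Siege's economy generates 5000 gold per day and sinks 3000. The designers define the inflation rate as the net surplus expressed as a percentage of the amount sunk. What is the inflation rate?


Net gold = 5000 - 3000 = 2000
Inflation rate = net / sunk * 100 = 2000 / 3000 * 100
= 0.666667 * 100
= 66.67%

66.67%


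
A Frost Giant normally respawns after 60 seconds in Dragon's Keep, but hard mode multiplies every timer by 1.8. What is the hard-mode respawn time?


Respawn time = base * multiplier
= 60 * 1.8
= 108.0 seconds

108.0 seconds


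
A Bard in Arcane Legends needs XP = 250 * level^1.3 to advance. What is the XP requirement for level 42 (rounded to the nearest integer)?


XP = 250 * level^1.3
Substitute level = 42:
XP = 250 * 42^1.3
= 250 * 128.8914
= 32223

32223 XP


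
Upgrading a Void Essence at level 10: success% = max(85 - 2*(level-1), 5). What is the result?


raw_rate = 85 - 2 * (10 - 1)
= 85 - 2 * 9
= 85 - 18
= 67
Apply floor: max(67, 5) = 67%

67%


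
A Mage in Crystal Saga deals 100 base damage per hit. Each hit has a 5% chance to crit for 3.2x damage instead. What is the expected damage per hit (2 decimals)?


E[dmg] = base * (1 + crit_chance * (crit_mult - 1))
cc as decimal = 5/100 = 0.05
cm - 1 = 3.2 - 1 = 2.2
Bonus factor = 0.05 * 2.2 = 0.11
Total multiplier = 1 + 0.11 = 1.11
Expected damage = 100 * 1.11 = 111.00

111.00 damage


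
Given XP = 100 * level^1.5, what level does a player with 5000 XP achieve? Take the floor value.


XP = 100 * level^1.5, so level = (XP / 100)^(1/1.5)
= (5000 / 100)^(1/1.5)
= 50.0^0.6667
= 13.5721
Floor: level = 13

level 13


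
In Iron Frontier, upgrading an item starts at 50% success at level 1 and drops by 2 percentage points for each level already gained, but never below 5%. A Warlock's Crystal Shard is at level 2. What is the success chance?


raw_rate = 50 - 2 * (2 - 1)
= 50 - 2 * 1
= 50 - 2
= 48
Apply floor: max(48, 5) = 48%

48%


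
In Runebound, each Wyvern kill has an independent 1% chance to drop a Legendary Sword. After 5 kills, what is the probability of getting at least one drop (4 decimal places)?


P(at least one) = 1 - P(none) = 1 - (1-p)^n
p = 1/100 = 0.01
1 - p = 0.99
(1 - p)^5 = 0.99^5 = 0.950990
P(at least one) = 1 - 0.950990 = 0.0490

0.0490


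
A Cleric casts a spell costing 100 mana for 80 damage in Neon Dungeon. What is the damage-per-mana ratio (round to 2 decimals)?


Efficiency = damage / mana
= 80 / 100
= 0.80

0.80 dmg/mana


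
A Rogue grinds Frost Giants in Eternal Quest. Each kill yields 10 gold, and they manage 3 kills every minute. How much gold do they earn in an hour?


Gold per minute = 10 * 3 = 30
Gold per hour = 30 * 60 = 1800

1800 gold/hour


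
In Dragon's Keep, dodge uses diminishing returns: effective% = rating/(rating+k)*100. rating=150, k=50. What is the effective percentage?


effective% = rating / (rating + k) * 100
= 150 / (150 + 50) * 100
= 150 / 200 * 100
= 0.75 * 100
= 75.00%

75.00%


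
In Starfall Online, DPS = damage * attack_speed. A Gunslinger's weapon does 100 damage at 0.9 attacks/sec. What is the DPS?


DPS = damage * attack_speed
= 100 * 0.9
= 90.0

90.0 DPS


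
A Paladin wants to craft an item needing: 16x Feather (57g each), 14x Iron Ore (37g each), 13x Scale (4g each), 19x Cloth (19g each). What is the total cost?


Cost breakdown:
  Feather: 16 * 57 = 912
  Iron Ore: 14 * 37 = 518
  Scale: 13 * 4 = 52
  Cloth: 19 * 19 = 361
Total = 912 + 518 + 52 + 361 = 1843

1843 gold


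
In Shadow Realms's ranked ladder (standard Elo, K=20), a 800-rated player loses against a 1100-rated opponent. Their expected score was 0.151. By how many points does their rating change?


Elo update: delta = K * (S - Ea), where S = 0 (loses)
S - Ea = 0 - 0.151 = -0.151
Rating change = 20 * -0.151
= -3.02

-3.02 rating points


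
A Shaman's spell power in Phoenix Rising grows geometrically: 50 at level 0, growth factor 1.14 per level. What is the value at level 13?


value = base * growth^level
= 50 * 1.14^13
= 50 * 5.492411
= 274.62

274.62 spell power


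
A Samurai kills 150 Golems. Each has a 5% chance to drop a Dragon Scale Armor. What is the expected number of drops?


Expected drops = kills * (drop_rate / 100)
= 150 * (5 / 100)
= 150 * 0.05
= 7.5

7.5 drops


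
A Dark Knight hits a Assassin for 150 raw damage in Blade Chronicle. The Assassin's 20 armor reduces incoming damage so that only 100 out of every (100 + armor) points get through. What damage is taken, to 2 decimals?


actual = 150 * 100 / (100 + 20)
= 150 * 100 / 120
= 15000 / 120
= 125.00

125.00 damage


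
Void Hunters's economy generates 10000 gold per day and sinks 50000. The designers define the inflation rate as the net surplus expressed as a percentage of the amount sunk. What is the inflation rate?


Net gold = 10000 - 50000 = -40000
Inflation rate = net / sunk * 100 = -40000 / 50000 * 100
= -0.8 * 100
= -80.00%

-80.00%


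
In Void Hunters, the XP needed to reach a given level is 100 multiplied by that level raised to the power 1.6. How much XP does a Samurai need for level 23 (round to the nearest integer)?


XP = 100 * level^1.6
Substitute level = 23:
XP = 100 * 23^1.6
= 100 * 150.9262
= 15093

15093 XP


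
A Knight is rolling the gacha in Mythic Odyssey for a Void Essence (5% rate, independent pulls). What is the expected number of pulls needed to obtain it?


Expected pulls for a geometric distribution = 1/p = 100 / rate%
= 100 / 5
= 20.0

20.0 pulls


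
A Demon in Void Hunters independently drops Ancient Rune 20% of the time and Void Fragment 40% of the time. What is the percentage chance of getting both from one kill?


For independent events, P(both) = P(A) * P(B)
= 20% * 40%
= 800 / 100 %
= 8.0%

8.0%


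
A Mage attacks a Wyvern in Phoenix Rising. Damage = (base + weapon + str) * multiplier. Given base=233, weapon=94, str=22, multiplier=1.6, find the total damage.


Sum base + weapon + str = 233 + 94 + 22 = 349
Multiply by 1.6:
349 * 1.6 = 558.4

558.4 damage


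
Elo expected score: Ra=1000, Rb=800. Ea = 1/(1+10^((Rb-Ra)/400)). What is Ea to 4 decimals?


Elo expected score: Ea = 1/(1 + 10^((Rb-Ra)/400))
Rb - Ra = 800 - 1000 = -200
(Rb-Ra)/400 = -200/400 = -0.5
10^-0.5 = 0.316228
Ea = 1/(1 + 0.316228) = 1/1.316228 = 0.7597

0.7597


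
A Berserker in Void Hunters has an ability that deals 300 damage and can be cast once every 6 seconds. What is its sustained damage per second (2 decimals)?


DPS = damage / cooldown
= 300 / 6
= 50.00

50.00 DPS


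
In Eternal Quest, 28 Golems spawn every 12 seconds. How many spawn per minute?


Spawns per minute = count * (60 / interval)
= 28 * (60 / 12)
= 28 * 5.0
= 140.0

140.0 per minute


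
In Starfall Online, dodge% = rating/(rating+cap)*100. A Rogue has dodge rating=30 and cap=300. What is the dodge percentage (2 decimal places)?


dodge% = 30 / (30 + 300) * 100
= 30 / 330 * 100
= 0.090909 * 100
= 9.09%

9.09%


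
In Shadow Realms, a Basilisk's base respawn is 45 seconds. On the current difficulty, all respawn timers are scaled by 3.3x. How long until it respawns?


Respawn time = base * multiplier
= 45 * 3.3
= 148.5 seconds

148.5 seconds


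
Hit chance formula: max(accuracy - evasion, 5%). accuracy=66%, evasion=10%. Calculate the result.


accuracy - evasion = 66 - 10 = 56
Apply floor: max(56, 5) = 56
Hit chance = 56%

56%


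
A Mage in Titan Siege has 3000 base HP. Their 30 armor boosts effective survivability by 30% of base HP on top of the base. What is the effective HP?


EHP = 3000 * (1 + 30/100)
= 3000 * (1 + 0.3)
= 3000 * 1.3
= 3900.0

3900.0 EHP


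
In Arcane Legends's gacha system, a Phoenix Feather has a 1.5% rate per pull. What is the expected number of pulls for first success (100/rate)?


Expected pulls for a geometric distribution = 1/p = 100 / rate%
= 100 / 1.5
= 66.67

66.67 pulls


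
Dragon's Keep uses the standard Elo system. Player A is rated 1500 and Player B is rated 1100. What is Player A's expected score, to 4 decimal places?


Elo expected score: Ea = 1/(1 + 10^((Rb-Ra)/400))
Rb - Ra = 1100 - 1500 = -400
(Rb-Ra)/400 = -400/400 = -1.0
10^-1.0 = 0.1
Ea = 1/(1 + 0.1) = 1/1.1 = 0.9091

0.9091


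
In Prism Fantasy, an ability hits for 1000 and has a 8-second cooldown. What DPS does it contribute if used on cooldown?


DPS = damage / cooldown
= 1000 / 8
= 125.00

125.00 DPS


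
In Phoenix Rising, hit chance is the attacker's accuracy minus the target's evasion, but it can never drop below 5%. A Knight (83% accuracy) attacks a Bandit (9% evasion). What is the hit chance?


accuracy - evasion = 83 - 9 = 74
Apply floor: max(74, 5) = 74
Hit chance = 74%

74%


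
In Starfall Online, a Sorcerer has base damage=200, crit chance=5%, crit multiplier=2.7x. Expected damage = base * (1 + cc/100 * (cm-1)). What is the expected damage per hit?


E[dmg] = base * (1 + crit_chance * (crit_mult - 1))
cc as decimal = 5/100 = 0.05
cm - 1 = 2.7 - 1 = 1.7
Bonus factor = 0.05 * 1.7 = 0.085
Total multiplier = 1 + 0.085 = 1.085
Expected damage = 200 * 1.085 = 217.00

217.00 damage


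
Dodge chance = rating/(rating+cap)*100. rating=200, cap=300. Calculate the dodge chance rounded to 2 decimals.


dodge% = 200 / (200 + 300) * 100
= 200 / 500 * 100
= 0.4 * 100
= 40.00%

40.00%


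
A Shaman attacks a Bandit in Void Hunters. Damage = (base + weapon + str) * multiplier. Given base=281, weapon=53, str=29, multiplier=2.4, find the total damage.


Sum base + weapon + str = 281 + 53 + 29 = 363
Multiply by 2.4:
363 * 2.4 = 871.2

871.2 damage
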